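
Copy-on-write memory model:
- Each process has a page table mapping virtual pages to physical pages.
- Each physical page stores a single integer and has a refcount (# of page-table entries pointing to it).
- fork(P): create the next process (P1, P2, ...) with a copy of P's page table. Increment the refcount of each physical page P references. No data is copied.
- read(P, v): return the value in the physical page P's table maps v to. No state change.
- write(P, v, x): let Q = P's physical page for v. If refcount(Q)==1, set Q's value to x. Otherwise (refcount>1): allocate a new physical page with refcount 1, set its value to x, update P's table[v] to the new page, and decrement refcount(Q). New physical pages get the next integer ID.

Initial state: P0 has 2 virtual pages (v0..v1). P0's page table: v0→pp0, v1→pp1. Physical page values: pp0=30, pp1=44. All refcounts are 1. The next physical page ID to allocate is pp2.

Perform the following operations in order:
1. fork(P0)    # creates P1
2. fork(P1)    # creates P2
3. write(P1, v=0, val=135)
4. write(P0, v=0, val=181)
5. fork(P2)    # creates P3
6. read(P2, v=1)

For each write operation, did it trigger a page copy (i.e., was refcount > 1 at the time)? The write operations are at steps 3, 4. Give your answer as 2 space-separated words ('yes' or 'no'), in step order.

Op 1: fork(P0) -> P1. 2 ppages; refcounts: pp0:2 pp1:2
Op 2: fork(P1) -> P2. 2 ppages; refcounts: pp0:3 pp1:3
Op 3: write(P1, v0, 135). refcount(pp0)=3>1 -> COPY to pp2. 3 ppages; refcounts: pp0:2 pp1:3 pp2:1
Op 4: write(P0, v0, 181). refcount(pp0)=2>1 -> COPY to pp3. 4 ppages; refcounts: pp0:1 pp1:3 pp2:1 pp3:1
Op 5: fork(P2) -> P3. 4 ppages; refcounts: pp0:2 pp1:4 pp2:1 pp3:1
Op 6: read(P2, v1) -> 44. No state change.

yes yes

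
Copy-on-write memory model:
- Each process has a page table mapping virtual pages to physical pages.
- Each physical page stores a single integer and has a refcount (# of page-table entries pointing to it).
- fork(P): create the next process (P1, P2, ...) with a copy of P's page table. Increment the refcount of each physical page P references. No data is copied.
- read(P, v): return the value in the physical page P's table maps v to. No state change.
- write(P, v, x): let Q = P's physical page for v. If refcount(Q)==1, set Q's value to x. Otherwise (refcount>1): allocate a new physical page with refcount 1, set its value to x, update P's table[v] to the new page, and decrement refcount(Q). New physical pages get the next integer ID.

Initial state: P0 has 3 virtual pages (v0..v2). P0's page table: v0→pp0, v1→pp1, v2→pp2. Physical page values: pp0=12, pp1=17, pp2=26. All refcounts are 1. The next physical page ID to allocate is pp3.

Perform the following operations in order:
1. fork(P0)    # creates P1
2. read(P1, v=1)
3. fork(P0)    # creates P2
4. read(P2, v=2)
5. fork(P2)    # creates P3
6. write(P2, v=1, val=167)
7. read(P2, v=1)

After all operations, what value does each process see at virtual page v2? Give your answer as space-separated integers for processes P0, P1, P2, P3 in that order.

Op 1: fork(P0) -> P1. 3 ppages; refcounts: pp0:2 pp1:2 pp2:2
Op 2: read(P1, v1) -> 17. No state change.
Op 3: fork(P0) -> P2. 3 ppages; refcounts: pp0:3 pp1:3 pp2:3
Op 4: read(P2, v2) -> 26. No state change.
Op 5: fork(P2) -> P3. 3 ppages; refcounts: pp0:4 pp1:4 pp2:4
Op 6: write(P2, v1, 167). refcount(pp1)=4>1 -> COPY to pp3. 4 ppages; refcounts: pp0:4 pp1:3 pp2:4 pp3:1
Op 7: read(P2, v1) -> 167. No state change.
P0: v2 -> pp2 = 26
P1: v2 -> pp2 = 26
P2: v2 -> pp2 = 26
P3: v2 -> pp2 = 26

Answer: 26 26 26 26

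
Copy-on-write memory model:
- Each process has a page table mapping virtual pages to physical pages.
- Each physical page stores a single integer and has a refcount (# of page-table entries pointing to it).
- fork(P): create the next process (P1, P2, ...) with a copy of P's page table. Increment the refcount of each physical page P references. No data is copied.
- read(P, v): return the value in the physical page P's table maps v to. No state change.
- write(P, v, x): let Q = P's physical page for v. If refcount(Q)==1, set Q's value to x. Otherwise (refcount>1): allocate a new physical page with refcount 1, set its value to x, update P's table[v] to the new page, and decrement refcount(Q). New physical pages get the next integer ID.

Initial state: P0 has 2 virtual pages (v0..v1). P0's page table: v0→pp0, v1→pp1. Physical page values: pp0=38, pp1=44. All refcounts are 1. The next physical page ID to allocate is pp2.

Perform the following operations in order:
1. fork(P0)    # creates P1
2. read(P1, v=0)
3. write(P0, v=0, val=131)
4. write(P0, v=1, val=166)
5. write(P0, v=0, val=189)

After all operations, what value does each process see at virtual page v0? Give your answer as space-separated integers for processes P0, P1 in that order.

Op 1: fork(P0) -> P1. 2 ppages; refcounts: pp0:2 pp1:2
Op 2: read(P1, v0) -> 38. No state change.
Op 3: write(P0, v0, 131). refcount(pp0)=2>1 -> COPY to pp2. 3 ppages; refcounts: pp0:1 pp1:2 pp2:1
Op 4: write(P0, v1, 166). refcount(pp1)=2>1 -> COPY to pp3. 4 ppages; refcounts: pp0:1 pp1:1 pp2:1 pp3:1
Op 5: write(P0, v0, 189). refcount(pp2)=1 -> write in place. 4 ppages; refcounts: pp0:1 pp1:1 pp2:1 pp3:1
P0: v0 -> pp2 = 189
P1: v0 -> pp0 = 38

Answer: 189 38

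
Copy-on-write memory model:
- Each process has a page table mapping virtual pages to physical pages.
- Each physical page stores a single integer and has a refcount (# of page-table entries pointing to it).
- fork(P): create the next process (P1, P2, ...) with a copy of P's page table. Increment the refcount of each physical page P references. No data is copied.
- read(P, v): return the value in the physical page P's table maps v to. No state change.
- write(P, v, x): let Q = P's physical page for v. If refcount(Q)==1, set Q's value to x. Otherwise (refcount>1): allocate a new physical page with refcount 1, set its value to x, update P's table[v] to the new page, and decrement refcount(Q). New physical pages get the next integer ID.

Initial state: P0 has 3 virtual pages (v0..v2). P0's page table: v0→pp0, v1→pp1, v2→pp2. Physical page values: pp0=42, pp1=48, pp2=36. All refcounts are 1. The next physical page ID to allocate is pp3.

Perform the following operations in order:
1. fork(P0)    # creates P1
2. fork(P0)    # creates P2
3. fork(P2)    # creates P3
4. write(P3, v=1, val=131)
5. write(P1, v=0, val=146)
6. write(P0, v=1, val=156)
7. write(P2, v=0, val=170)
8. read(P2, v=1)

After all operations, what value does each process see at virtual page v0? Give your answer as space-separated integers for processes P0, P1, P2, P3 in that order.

Op 1: fork(P0) -> P1. 3 ppages; refcounts: pp0:2 pp1:2 pp2:2
Op 2: fork(P0) -> P2. 3 ppages; refcounts: pp0:3 pp1:3 pp2:3
Op 3: fork(P2) -> P3. 3 ppages; refcounts: pp0:4 pp1:4 pp2:4
Op 4: write(P3, v1, 131). refcount(pp1)=4>1 -> COPY to pp3. 4 ppages; refcounts: pp0:4 pp1:3 pp2:4 pp3:1
Op 5: write(P1, v0, 146). refcount(pp0)=4>1 -> COPY to pp4. 5 ppages; refcounts: pp0:3 pp1:3 pp2:4 pp3:1 pp4:1
Op 6: write(P0, v1, 156). refcount(pp1)=3>1 -> COPY to pp5. 6 ppages; refcounts: pp0:3 pp1:2 pp2:4 pp3:1 pp4:1 pp5:1
Op 7: write(P2, v0, 170). refcount(pp0)=3>1 -> COPY to pp6. 7 ppages; refcounts: pp0:2 pp1:2 pp2:4 pp3:1 pp4:1 pp5:1 pp6:1
Op 8: read(P2, v1) -> 48. No state change.
P0: v0 -> pp0 = 42
P1: v0 -> pp4 = 146
P2: v0 -> pp6 = 170
P3: v0 -> pp0 = 42

Answer: 42 146 170 42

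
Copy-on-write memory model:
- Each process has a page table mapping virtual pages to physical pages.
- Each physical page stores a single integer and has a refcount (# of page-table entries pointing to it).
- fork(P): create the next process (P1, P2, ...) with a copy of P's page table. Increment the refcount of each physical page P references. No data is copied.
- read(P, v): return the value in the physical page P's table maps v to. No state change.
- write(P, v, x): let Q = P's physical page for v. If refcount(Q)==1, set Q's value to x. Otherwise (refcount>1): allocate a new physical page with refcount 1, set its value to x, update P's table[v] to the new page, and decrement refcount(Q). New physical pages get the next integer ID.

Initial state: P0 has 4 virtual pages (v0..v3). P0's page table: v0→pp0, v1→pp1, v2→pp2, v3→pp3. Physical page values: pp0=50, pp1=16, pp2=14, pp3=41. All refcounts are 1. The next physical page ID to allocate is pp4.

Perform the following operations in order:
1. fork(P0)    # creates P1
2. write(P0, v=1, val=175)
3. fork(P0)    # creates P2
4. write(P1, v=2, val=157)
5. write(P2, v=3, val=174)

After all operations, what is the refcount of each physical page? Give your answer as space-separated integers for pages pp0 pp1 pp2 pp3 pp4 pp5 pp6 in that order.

Answer: 3 1 2 2 2 1 1

Derivation:
Op 1: fork(P0) -> P1. 4 ppages; refcounts: pp0:2 pp1:2 pp2:2 pp3:2
Op 2: write(P0, v1, 175). refcount(pp1)=2>1 -> COPY to pp4. 5 ppages; refcounts: pp0:2 pp1:1 pp2:2 pp3:2 pp4:1
Op 3: fork(P0) -> P2. 5 ppages; refcounts: pp0:3 pp1:1 pp2:3 pp3:3 pp4:2
Op 4: write(P1, v2, 157). refcount(pp2)=3>1 -> COPY to pp5. 6 ppages; refcounts: pp0:3 pp1:1 pp2:2 pp3:3 pp4:2 pp5:1
Op 5: write(P2, v3, 174). refcount(pp3)=3>1 -> COPY to pp6. 7 ppages; refcounts: pp0:3 pp1:1 pp2:2 pp3:2 pp4:2 pp5:1 pp6:1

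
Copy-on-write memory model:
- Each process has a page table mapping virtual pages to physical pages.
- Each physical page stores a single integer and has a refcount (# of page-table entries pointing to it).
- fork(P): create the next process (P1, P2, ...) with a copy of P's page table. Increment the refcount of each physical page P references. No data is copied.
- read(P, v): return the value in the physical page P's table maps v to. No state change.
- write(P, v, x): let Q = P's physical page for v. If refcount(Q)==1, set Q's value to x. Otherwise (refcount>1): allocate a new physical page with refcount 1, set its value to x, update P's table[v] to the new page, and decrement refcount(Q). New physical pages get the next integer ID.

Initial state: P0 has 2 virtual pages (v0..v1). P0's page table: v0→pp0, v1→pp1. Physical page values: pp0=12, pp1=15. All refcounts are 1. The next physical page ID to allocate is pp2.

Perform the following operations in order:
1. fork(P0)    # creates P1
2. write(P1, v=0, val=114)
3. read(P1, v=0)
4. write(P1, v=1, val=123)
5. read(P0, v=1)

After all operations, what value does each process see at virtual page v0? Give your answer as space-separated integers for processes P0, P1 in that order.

Answer: 12 114

Derivation:
Op 1: fork(P0) -> P1. 2 ppages; refcounts: pp0:2 pp1:2
Op 2: write(P1, v0, 114). refcount(pp0)=2>1 -> COPY to pp2. 3 ppages; refcounts: pp0:1 pp1:2 pp2:1
Op 3: read(P1, v0) -> 114. No state change.
Op 4: write(P1, v1, 123). refcount(pp1)=2>1 -> COPY to pp3. 4 ppages; refcounts: pp0:1 pp1:1 pp2:1 pp3:1
Op 5: read(P0, v1) -> 15. No state change.
P0: v0 -> pp0 = 12
P1: v0 -> pp2 = 114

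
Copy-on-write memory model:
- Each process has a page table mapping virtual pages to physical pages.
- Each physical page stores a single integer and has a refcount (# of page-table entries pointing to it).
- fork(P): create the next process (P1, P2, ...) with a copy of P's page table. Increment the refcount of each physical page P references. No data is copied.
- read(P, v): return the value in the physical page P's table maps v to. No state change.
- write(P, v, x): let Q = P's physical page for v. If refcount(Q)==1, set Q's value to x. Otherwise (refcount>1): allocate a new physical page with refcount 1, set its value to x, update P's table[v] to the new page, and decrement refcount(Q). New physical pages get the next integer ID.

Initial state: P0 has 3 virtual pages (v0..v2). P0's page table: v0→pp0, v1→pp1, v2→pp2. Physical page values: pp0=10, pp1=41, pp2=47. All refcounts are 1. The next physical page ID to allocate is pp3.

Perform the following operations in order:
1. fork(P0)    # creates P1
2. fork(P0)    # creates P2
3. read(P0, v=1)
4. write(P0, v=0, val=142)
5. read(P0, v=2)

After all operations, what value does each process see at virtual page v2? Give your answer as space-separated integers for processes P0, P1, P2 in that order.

Answer: 47 47 47

Derivation:
Op 1: fork(P0) -> P1. 3 ppages; refcounts: pp0:2 pp1:2 pp2:2
Op 2: fork(P0) -> P2. 3 ppages; refcounts: pp0:3 pp1:3 pp2:3
Op 3: read(P0, v1) -> 41. No state change.
Op 4: write(P0, v0, 142). refcount(pp0)=3>1 -> COPY to pp3. 4 ppages; refcounts: pp0:2 pp1:3 pp2:3 pp3:1
Op 5: read(P0, v2) -> 47. No state change.
P0: v2 -> pp2 = 47
P1: v2 -> pp2 = 47
P2: v2 -> pp2 = 47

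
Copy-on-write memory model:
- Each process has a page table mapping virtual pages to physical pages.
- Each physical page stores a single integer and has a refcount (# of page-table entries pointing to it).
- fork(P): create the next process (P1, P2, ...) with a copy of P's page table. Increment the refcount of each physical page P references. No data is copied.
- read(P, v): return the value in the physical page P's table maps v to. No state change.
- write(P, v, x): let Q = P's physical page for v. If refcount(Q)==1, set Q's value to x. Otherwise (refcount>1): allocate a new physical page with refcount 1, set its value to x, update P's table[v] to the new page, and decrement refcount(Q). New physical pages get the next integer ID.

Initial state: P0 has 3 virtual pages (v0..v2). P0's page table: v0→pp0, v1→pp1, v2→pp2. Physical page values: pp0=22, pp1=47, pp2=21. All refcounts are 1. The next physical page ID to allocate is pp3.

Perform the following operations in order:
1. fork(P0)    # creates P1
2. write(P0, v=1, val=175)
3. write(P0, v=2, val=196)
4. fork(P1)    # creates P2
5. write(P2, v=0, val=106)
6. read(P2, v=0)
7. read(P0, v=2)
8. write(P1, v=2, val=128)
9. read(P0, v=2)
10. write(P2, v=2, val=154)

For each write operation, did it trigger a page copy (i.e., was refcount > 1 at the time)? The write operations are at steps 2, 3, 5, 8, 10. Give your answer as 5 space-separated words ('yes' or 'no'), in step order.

Op 1: fork(P0) -> P1. 3 ppages; refcounts: pp0:2 pp1:2 pp2:2
Op 2: write(P0, v1, 175). refcount(pp1)=2>1 -> COPY to pp3. 4 ppages; refcounts: pp0:2 pp1:1 pp2:2 pp3:1
Op 3: write(P0, v2, 196). refcount(pp2)=2>1 -> COPY to pp4. 5 ppages; refcounts: pp0:2 pp1:1 pp2:1 pp3:1 pp4:1
Op 4: fork(P1) -> P2. 5 ppages; refcounts: pp0:3 pp1:2 pp2:2 pp3:1 pp4:1
Op 5: write(P2, v0, 106). refcount(pp0)=3>1 -> COPY to pp5. 6 ppages; refcounts: pp0:2 pp1:2 pp2:2 pp3:1 pp4:1 pp5:1
Op 6: read(P2, v0) -> 106. No state change.
Op 7: read(P0, v2) -> 196. No state change.
Op 8: write(P1, v2, 128). refcount(pp2)=2>1 -> COPY to pp6. 7 ppages; refcounts: pp0:2 pp1:2 pp2:1 pp3:1 pp4:1 pp5:1 pp6:1
Op 9: read(P0, v2) -> 196. No state change.
Op 10: write(P2, v2, 154). refcount(pp2)=1 -> write in place. 7 ppages; refcounts: pp0:2 pp1:2 pp2:1 pp3:1 pp4:1 pp5:1 pp6:1

yes yes yes yes no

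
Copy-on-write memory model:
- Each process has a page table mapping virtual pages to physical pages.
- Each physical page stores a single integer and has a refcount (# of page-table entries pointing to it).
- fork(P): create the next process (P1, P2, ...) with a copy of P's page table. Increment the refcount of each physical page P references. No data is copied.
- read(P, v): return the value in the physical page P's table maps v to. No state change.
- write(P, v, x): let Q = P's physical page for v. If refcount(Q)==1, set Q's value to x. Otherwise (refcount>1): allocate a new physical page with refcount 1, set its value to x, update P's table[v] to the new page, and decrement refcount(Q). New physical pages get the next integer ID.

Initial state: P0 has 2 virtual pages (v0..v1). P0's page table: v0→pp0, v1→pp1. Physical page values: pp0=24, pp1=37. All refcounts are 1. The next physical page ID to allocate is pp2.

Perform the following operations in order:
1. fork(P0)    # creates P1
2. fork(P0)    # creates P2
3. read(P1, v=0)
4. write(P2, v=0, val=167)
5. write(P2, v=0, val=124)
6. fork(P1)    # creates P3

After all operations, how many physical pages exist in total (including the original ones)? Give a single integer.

Op 1: fork(P0) -> P1. 2 ppages; refcounts: pp0:2 pp1:2
Op 2: fork(P0) -> P2. 2 ppages; refcounts: pp0:3 pp1:3
Op 3: read(P1, v0) -> 24. No state change.
Op 4: write(P2, v0, 167). refcount(pp0)=3>1 -> COPY to pp2. 3 ppages; refcounts: pp0:2 pp1:3 pp2:1
Op 5: write(P2, v0, 124). refcount(pp2)=1 -> write in place. 3 ppages; refcounts: pp0:2 pp1:3 pp2:1
Op 6: fork(P1) -> P3. 3 ppages; refcounts: pp0:3 pp1:4 pp2:1

Answer: 3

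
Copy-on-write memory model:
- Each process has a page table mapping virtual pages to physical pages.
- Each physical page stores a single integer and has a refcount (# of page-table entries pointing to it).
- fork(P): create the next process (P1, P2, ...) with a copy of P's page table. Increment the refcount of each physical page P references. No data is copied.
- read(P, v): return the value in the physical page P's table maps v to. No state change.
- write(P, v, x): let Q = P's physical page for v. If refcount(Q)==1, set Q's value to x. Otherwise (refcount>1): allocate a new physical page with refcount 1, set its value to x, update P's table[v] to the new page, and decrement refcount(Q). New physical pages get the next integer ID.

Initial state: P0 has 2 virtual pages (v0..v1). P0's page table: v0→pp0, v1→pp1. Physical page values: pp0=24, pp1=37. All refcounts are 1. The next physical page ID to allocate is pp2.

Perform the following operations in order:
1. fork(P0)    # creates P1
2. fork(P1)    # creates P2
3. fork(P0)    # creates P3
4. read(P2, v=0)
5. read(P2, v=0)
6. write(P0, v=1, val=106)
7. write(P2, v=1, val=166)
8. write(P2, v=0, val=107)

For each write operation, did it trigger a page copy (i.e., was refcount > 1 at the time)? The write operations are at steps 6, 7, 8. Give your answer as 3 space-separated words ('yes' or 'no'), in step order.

Op 1: fork(P0) -> P1. 2 ppages; refcounts: pp0:2 pp1:2
Op 2: fork(P1) -> P2. 2 ppages; refcounts: pp0:3 pp1:3
Op 3: fork(P0) -> P3. 2 ppages; refcounts: pp0:4 pp1:4
Op 4: read(P2, v0) -> 24. No state change.
Op 5: read(P2, v0) -> 24. No state change.
Op 6: write(P0, v1, 106). refcount(pp1)=4>1 -> COPY to pp2. 3 ppages; refcounts: pp0:4 pp1:3 pp2:1
Op 7: write(P2, v1, 166). refcount(pp1)=3>1 -> COPY to pp3. 4 ppages; refcounts: pp0:4 pp1:2 pp2:1 pp3:1
Op 8: write(P2, v0, 107). refcount(pp0)=4>1 -> COPY to pp4. 5 ppages; refcounts: pp0:3 pp1:2 pp2:1 pp3:1 pp4:1

yes yes yes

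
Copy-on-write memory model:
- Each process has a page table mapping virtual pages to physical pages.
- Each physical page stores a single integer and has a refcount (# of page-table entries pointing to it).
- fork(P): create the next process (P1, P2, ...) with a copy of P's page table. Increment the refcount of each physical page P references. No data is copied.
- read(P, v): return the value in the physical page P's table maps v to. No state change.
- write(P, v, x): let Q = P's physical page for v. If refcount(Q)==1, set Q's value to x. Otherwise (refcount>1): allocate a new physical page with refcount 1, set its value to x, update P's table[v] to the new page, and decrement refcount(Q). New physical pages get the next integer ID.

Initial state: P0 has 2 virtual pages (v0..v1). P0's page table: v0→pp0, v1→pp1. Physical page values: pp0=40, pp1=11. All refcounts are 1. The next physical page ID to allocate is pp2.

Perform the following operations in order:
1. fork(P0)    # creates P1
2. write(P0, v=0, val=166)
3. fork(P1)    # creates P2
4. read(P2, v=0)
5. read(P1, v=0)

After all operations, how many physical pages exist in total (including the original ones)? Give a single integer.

Answer: 3

Derivation:
Op 1: fork(P0) -> P1. 2 ppages; refcounts: pp0:2 pp1:2
Op 2: write(P0, v0, 166). refcount(pp0)=2>1 -> COPY to pp2. 3 ppages; refcounts: pp0:1 pp1:2 pp2:1
Op 3: fork(P1) -> P2. 3 ppages; refcounts: pp0:2 pp1:3 pp2:1
Op 4: read(P2, v0) -> 40. No state change.
Op 5: read(P1, v0) -> 40. No state change.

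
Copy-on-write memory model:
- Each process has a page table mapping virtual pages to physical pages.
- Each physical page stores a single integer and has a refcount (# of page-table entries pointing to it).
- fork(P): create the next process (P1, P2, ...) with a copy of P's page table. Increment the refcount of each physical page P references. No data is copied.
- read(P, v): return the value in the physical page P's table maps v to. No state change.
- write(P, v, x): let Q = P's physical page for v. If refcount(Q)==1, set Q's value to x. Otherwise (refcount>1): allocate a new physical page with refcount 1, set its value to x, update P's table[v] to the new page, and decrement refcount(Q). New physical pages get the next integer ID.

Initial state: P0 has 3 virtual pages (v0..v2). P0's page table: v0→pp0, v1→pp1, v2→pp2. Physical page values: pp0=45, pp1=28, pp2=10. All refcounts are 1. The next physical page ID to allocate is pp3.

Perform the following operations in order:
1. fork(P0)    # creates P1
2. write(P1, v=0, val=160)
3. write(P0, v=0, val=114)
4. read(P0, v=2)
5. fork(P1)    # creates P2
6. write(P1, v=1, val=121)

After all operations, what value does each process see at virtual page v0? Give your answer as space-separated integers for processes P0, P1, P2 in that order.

Op 1: fork(P0) -> P1. 3 ppages; refcounts: pp0:2 pp1:2 pp2:2
Op 2: write(P1, v0, 160). refcount(pp0)=2>1 -> COPY to pp3. 4 ppages; refcounts: pp0:1 pp1:2 pp2:2 pp3:1
Op 3: write(P0, v0, 114). refcount(pp0)=1 -> write in place. 4 ppages; refcounts: pp0:1 pp1:2 pp2:2 pp3:1
Op 4: read(P0, v2) -> 10. No state change.
Op 5: fork(P1) -> P2. 4 ppages; refcounts: pp0:1 pp1:3 pp2:3 pp3:2
Op 6: write(P1, v1, 121). refcount(pp1)=3>1 -> COPY to pp4. 5 ppages; refcounts: pp0:1 pp1:2 pp2:3 pp3:2 pp4:1
P0: v0 -> pp0 = 114
P1: v0 -> pp3 = 160
P2: v0 -> pp3 = 160

Answer: 114 160 160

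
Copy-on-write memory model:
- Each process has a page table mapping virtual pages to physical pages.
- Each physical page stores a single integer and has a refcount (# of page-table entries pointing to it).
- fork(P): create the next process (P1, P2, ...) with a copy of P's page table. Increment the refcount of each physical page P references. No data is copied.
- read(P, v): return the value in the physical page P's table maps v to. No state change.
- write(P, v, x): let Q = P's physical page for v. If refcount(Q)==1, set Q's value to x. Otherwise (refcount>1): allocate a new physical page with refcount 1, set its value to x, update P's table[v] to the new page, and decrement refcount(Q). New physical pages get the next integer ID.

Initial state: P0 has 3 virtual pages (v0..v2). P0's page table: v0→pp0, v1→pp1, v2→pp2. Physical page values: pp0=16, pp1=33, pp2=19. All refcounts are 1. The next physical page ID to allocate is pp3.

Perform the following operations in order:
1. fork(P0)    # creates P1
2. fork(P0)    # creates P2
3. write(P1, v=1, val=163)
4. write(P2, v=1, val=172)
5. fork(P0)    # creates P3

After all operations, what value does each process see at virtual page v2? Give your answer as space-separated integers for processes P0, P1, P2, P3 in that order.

Op 1: fork(P0) -> P1. 3 ppages; refcounts: pp0:2 pp1:2 pp2:2
Op 2: fork(P0) -> P2. 3 ppages; refcounts: pp0:3 pp1:3 pp2:3
Op 3: write(P1, v1, 163). refcount(pp1)=3>1 -> COPY to pp3. 4 ppages; refcounts: pp0:3 pp1:2 pp2:3 pp3:1
Op 4: write(P2, v1, 172). refcount(pp1)=2>1 -> COPY to pp4. 5 ppages; refcounts: pp0:3 pp1:1 pp2:3 pp3:1 pp4:1
Op 5: fork(P0) -> P3. 5 ppages; refcounts: pp0:4 pp1:2 pp2:4 pp3:1 pp4:1
P0: v2 -> pp2 = 19
P1: v2 -> pp2 = 19
P2: v2 -> pp2 = 19
P3: v2 -> pp2 = 19

Answer: 19 19 19 19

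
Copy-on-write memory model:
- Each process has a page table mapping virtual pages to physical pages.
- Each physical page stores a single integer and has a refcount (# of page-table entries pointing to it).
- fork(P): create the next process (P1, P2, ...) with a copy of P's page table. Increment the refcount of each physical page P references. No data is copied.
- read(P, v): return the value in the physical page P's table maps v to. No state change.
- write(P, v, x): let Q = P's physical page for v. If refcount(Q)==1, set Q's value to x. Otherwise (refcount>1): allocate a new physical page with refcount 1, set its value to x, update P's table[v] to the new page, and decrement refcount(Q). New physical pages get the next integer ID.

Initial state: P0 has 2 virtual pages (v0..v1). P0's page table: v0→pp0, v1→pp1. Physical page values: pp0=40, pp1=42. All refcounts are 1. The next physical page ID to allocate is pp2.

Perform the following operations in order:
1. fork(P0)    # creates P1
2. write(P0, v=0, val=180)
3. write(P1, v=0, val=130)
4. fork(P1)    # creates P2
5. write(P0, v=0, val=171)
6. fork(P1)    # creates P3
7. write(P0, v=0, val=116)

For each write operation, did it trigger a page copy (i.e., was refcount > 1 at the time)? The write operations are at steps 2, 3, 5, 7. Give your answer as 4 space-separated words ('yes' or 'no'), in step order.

Op 1: fork(P0) -> P1. 2 ppages; refcounts: pp0:2 pp1:2
Op 2: write(P0, v0, 180). refcount(pp0)=2>1 -> COPY to pp2. 3 ppages; refcounts: pp0:1 pp1:2 pp2:1
Op 3: write(P1, v0, 130). refcount(pp0)=1 -> write in place. 3 ppages; refcounts: pp0:1 pp1:2 pp2:1
Op 4: fork(P1) -> P2. 3 ppages; refcounts: pp0:2 pp1:3 pp2:1
Op 5: write(P0, v0, 171). refcount(pp2)=1 -> write in place. 3 ppages; refcounts: pp0:2 pp1:3 pp2:1
Op 6: fork(P1) -> P3. 3 ppages; refcounts: pp0:3 pp1:4 pp2:1
Op 7: write(P0, v0, 116). refcount(pp2)=1 -> write in place. 3 ppages; refcounts: pp0:3 pp1:4 pp2:1

yes no no no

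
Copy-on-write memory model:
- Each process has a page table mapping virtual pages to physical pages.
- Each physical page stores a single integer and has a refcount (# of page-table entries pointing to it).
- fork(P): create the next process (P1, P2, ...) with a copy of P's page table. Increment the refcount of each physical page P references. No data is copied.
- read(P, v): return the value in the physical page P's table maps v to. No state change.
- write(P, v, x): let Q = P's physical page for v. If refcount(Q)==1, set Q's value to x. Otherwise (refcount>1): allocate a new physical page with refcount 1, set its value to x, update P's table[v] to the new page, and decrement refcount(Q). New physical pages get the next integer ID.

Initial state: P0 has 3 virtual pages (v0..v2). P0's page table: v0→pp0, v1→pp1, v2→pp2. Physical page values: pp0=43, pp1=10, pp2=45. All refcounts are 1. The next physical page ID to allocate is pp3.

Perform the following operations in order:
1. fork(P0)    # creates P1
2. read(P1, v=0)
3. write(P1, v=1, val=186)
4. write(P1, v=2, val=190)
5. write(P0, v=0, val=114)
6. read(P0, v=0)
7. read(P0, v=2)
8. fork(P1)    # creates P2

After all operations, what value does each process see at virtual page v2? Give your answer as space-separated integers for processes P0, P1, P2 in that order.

Answer: 45 190 190

Derivation:
Op 1: fork(P0) -> P1. 3 ppages; refcounts: pp0:2 pp1:2 pp2:2
Op 2: read(P1, v0) -> 43. No state change.
Op 3: write(P1, v1, 186). refcount(pp1)=2>1 -> COPY to pp3. 4 ppages; refcounts: pp0:2 pp1:1 pp2:2 pp3:1
Op 4: write(P1, v2, 190). refcount(pp2)=2>1 -> COPY to pp4. 5 ppages; refcounts: pp0:2 pp1:1 pp2:1 pp3:1 pp4:1
Op 5: write(P0, v0, 114). refcount(pp0)=2>1 -> COPY to pp5. 6 ppages; refcounts: pp0:1 pp1:1 pp2:1 pp3:1 pp4:1 pp5:1
Op 6: read(P0, v0) -> 114. No state change.
Op 7: read(P0, v2) -> 45. No state change.
Op 8: fork(P1) -> P2. 6 ppages; refcounts: pp0:2 pp1:1 pp2:1 pp3:2 pp4:2 pp5:1
P0: v2 -> pp2 = 45
P1: v2 -> pp4 = 190
P2: v2 -> pp4 = 190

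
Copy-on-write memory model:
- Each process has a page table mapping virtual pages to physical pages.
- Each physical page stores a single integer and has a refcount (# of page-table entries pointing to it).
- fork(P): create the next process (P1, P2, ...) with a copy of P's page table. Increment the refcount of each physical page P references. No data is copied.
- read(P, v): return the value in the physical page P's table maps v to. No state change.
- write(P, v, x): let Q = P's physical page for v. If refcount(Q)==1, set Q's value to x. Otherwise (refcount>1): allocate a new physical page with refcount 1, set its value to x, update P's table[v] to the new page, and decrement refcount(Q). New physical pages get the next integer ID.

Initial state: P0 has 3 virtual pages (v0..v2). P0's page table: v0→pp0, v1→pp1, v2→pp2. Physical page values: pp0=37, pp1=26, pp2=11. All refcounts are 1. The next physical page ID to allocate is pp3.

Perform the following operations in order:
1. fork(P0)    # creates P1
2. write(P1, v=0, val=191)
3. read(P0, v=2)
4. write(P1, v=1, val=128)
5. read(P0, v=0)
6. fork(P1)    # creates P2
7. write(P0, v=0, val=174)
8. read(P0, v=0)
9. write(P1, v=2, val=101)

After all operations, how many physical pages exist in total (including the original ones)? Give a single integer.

Op 1: fork(P0) -> P1. 3 ppages; refcounts: pp0:2 pp1:2 pp2:2
Op 2: write(P1, v0, 191). refcount(pp0)=2>1 -> COPY to pp3. 4 ppages; refcounts: pp0:1 pp1:2 pp2:2 pp3:1
Op 3: read(P0, v2) -> 11. No state change.
Op 4: write(P1, v1, 128). refcount(pp1)=2>1 -> COPY to pp4. 5 ppages; refcounts: pp0:1 pp1:1 pp2:2 pp3:1 pp4:1
Op 5: read(P0, v0) -> 37. No state change.
Op 6: fork(P1) -> P2. 5 ppages; refcounts: pp0:1 pp1:1 pp2:3 pp3:2 pp4:2
Op 7: write(P0, v0, 174). refcount(pp0)=1 -> write in place. 5 ppages; refcounts: pp0:1 pp1:1 pp2:3 pp3:2 pp4:2
Op 8: read(P0, v0) -> 174. No state change.
Op 9: write(P1, v2, 101). refcount(pp2)=3>1 -> COPY to pp5. 6 ppages; refcounts: pp0:1 pp1:1 pp2:2 pp3:2 pp4:2 pp5:1

Answer: 6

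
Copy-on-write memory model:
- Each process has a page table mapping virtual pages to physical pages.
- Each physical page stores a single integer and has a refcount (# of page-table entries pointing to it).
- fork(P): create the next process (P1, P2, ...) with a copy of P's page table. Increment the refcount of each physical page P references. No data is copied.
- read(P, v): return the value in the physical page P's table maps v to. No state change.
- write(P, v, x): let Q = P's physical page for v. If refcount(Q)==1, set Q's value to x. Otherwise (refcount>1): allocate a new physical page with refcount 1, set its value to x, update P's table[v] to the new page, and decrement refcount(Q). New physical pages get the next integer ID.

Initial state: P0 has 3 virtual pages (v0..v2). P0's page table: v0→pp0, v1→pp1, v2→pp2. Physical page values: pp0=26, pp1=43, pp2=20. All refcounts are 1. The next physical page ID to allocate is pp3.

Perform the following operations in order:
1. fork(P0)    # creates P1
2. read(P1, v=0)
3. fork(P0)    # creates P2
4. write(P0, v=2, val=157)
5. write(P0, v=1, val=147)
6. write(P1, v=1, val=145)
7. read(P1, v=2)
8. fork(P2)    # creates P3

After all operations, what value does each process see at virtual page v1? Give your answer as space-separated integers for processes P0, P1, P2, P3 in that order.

Op 1: fork(P0) -> P1. 3 ppages; refcounts: pp0:2 pp1:2 pp2:2
Op 2: read(P1, v0) -> 26. No state change.
Op 3: fork(P0) -> P2. 3 ppages; refcounts: pp0:3 pp1:3 pp2:3
Op 4: write(P0, v2, 157). refcount(pp2)=3>1 -> COPY to pp3. 4 ppages; refcounts: pp0:3 pp1:3 pp2:2 pp3:1
Op 5: write(P0, v1, 147). refcount(pp1)=3>1 -> COPY to pp4. 5 ppages; refcounts: pp0:3 pp1:2 pp2:2 pp3:1 pp4:1
Op 6: write(P1, v1, 145). refcount(pp1)=2>1 -> COPY to pp5. 6 ppages; refcounts: pp0:3 pp1:1 pp2:2 pp3:1 pp4:1 pp5:1
Op 7: read(P1, v2) -> 20. No state change.
Op 8: fork(P2) -> P3. 6 ppages; refcounts: pp0:4 pp1:2 pp2:3 pp3:1 pp4:1 pp5:1
P0: v1 -> pp4 = 147
P1: v1 -> pp5 = 145
P2: v1 -> pp1 = 43
P3: v1 -> pp1 = 43

Answer: 147 145 43 43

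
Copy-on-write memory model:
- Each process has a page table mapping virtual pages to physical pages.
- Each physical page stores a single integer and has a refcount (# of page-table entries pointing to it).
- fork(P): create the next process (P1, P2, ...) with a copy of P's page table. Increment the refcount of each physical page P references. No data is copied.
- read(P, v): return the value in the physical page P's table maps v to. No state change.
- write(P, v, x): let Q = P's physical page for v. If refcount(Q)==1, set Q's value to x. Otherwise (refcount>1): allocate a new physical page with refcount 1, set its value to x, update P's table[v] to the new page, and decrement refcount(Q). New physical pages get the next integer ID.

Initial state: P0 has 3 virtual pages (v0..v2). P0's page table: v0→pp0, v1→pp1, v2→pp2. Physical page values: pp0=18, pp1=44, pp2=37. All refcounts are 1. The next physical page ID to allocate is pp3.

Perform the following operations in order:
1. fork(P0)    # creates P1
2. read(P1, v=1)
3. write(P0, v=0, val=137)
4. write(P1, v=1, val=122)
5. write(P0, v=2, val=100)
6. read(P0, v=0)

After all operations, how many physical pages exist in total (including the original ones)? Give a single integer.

Op 1: fork(P0) -> P1. 3 ppages; refcounts: pp0:2 pp1:2 pp2:2
Op 2: read(P1, v1) -> 44. No state change.
Op 3: write(P0, v0, 137). refcount(pp0)=2>1 -> COPY to pp3. 4 ppages; refcounts: pp0:1 pp1:2 pp2:2 pp3:1
Op 4: write(P1, v1, 122). refcount(pp1)=2>1 -> COPY to pp4. 5 ppages; refcounts: pp0:1 pp1:1 pp2:2 pp3:1 pp4:1
Op 5: write(P0, v2, 100). refcount(pp2)=2>1 -> COPY to pp5. 6 ppages; refcounts: pp0:1 pp1:1 pp2:1 pp3:1 pp4:1 pp5:1
Op 6: read(P0, v0) -> 137. No state change.

Answer: 6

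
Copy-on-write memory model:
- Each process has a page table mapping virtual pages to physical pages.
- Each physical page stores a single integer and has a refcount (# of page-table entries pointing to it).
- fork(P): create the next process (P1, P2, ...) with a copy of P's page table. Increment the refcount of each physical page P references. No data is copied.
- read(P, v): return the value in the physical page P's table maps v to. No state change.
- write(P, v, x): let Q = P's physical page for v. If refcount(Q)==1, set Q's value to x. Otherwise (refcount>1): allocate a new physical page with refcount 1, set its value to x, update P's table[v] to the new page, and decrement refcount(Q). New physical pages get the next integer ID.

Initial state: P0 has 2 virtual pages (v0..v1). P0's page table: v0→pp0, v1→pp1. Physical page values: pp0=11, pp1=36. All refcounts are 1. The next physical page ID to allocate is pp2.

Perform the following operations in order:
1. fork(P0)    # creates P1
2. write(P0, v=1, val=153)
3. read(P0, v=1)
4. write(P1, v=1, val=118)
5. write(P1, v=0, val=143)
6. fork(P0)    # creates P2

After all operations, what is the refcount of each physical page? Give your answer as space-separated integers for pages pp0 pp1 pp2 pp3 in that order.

Op 1: fork(P0) -> P1. 2 ppages; refcounts: pp0:2 pp1:2
Op 2: write(P0, v1, 153). refcount(pp1)=2>1 -> COPY to pp2. 3 ppages; refcounts: pp0:2 pp1:1 pp2:1
Op 3: read(P0, v1) -> 153. No state change.
Op 4: write(P1, v1, 118). refcount(pp1)=1 -> write in place. 3 ppages; refcounts: pp0:2 pp1:1 pp2:1
Op 5: write(P1, v0, 143). refcount(pp0)=2>1 -> COPY to pp3. 4 ppages; refcounts: pp0:1 pp1:1 pp2:1 pp3:1
Op 6: fork(P0) -> P2. 4 ppages; refcounts: pp0:2 pp1:1 pp2:2 pp3:1

Answer: 2 1 2 1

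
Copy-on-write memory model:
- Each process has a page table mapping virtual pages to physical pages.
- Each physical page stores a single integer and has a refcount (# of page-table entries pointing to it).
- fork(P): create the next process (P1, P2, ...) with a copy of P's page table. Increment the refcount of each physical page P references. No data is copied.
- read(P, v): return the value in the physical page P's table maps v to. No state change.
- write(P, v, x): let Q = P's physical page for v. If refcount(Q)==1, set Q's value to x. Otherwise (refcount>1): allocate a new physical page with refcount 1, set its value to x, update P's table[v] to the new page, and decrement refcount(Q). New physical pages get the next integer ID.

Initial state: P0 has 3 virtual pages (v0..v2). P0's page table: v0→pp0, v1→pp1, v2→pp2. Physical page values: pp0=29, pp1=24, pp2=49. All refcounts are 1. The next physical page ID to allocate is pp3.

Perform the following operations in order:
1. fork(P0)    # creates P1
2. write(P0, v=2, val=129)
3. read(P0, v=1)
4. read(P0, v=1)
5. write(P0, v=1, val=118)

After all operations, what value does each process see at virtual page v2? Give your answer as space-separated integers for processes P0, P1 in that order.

Op 1: fork(P0) -> P1. 3 ppages; refcounts: pp0:2 pp1:2 pp2:2
Op 2: write(P0, v2, 129). refcount(pp2)=2>1 -> COPY to pp3. 4 ppages; refcounts: pp0:2 pp1:2 pp2:1 pp3:1
Op 3: read(P0, v1) -> 24. No state change.
Op 4: read(P0, v1) -> 24. No state change.
Op 5: write(P0, v1, 118). refcount(pp1)=2>1 -> COPY to pp4. 5 ppages; refcounts: pp0:2 pp1:1 pp2:1 pp3:1 pp4:1
P0: v2 -> pp3 = 129
P1: v2 -> pp2 = 49

Answer: 129 49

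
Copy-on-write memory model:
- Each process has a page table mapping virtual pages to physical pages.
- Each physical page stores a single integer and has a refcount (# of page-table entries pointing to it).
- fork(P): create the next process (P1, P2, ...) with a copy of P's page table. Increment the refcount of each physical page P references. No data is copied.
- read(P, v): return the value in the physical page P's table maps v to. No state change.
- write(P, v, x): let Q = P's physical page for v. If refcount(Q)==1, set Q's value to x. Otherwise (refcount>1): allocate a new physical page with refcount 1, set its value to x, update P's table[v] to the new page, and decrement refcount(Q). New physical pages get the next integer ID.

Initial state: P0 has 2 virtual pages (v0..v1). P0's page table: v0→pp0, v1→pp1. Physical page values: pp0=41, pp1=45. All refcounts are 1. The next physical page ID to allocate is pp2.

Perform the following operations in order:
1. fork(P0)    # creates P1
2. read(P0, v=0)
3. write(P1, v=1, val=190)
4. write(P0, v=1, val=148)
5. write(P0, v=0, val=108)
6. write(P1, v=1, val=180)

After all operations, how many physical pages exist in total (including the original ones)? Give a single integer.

Op 1: fork(P0) -> P1. 2 ppages; refcounts: pp0:2 pp1:2
Op 2: read(P0, v0) -> 41. No state change.
Op 3: write(P1, v1, 190). refcount(pp1)=2>1 -> COPY to pp2. 3 ppages; refcounts: pp0:2 pp1:1 pp2:1
Op 4: write(P0, v1, 148). refcount(pp1)=1 -> write in place. 3 ppages; refcounts: pp0:2 pp1:1 pp2:1
Op 5: write(P0, v0, 108). refcount(pp0)=2>1 -> COPY to pp3. 4 ppages; refcounts: pp0:1 pp1:1 pp2:1 pp3:1
Op 6: write(P1, v1, 180). refcount(pp2)=1 -> write in place. 4 ppages; refcounts: pp0:1 pp1:1 pp2:1 pp3:1

Answer: 4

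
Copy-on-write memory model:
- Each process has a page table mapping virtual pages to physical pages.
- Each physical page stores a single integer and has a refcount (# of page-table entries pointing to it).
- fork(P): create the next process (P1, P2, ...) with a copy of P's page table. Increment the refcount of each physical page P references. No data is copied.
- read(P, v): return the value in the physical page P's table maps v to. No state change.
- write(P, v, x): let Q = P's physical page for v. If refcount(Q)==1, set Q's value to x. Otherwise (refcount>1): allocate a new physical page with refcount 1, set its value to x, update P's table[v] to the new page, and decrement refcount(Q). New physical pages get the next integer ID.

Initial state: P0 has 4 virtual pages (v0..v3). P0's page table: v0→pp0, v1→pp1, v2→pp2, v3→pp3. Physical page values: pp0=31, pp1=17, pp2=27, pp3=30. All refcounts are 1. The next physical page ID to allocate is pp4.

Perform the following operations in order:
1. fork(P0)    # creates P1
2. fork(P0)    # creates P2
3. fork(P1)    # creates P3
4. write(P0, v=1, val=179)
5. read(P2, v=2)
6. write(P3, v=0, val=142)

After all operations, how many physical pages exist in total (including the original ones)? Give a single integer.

Op 1: fork(P0) -> P1. 4 ppages; refcounts: pp0:2 pp1:2 pp2:2 pp3:2
Op 2: fork(P0) -> P2. 4 ppages; refcounts: pp0:3 pp1:3 pp2:3 pp3:3
Op 3: fork(P1) -> P3. 4 ppages; refcounts: pp0:4 pp1:4 pp2:4 pp3:4
Op 4: write(P0, v1, 179). refcount(pp1)=4>1 -> COPY to pp4. 5 ppages; refcounts: pp0:4 pp1:3 pp2:4 pp3:4 pp4:1
Op 5: read(P2, v2) -> 27. No state change.
Op 6: write(P3, v0, 142). refcount(pp0)=4>1 -> COPY to pp5. 6 ppages; refcounts: pp0:3 pp1:3 pp2:4 pp3:4 pp4:1 pp5:1

Answer: 6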